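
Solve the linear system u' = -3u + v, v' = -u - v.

Coefficient matrix A = [[-3, 1], [-1, -1]].
Characteristic polynomial det(A - λI) = λ^2 + 4λ + 4 = 0.
Single eigenvalue λ = -2 with algebraic multiplicity 2.
Eigenvector v = (-1,-1); generalized eigenvector w with (A-λI)w=v is (2,1).
General solution: e^(-2t)[c_1·v + c_2·(t·v + w)].

u(t) = -c_1e^(-2t) - c_2te^(-2t) + 2c_2e^(-2t), v(t) = -c_1e^(-2t) - c_2te^(-2t) + c_2e^(-2t)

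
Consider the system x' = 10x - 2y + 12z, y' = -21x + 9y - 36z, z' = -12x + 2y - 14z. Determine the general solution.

x(t) = -2c_1e^(3t) - c_2e^(4t) - 2c_3e^(-2t), y(t) = 5c_1e^(3t) + 3c_2e^(4t) + 6c_3e^(-2t), z(t) = 2c_1e^(3t) + c_2e^(4t) + 3c_3e^(-2t)

Coefficient matrix A = [[10, -2, 12], [-21, 9, -36], [-12, 2, -14]].
det(A - λI) = 0 gives eigenvalues λ = 3, 4, -2.
For λ=3: eigenvector (-2,5,2).
For λ=4: eigenvector (-1,3,1).
For λ=-2: eigenvector (-2,6,3).
General solution: c_1e^(3t)(-2,5,2) + c_2e^(4t)(-1,3,1) + c_3e^(-2t)(-2,6,3).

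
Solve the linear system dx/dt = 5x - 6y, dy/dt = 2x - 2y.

Coefficient matrix A = [[5, -6], [2, -2]].
Characteristic polynomial det(A - λI) = λ^2 - 3λ + 2 = 0.
Eigenvalues λ = 1, 2.
For λ=1: (A-λI) row 1 is [4, -6], so an eigenvector is (3, 2).
For λ=2: (A-λI) row 1 is [3, -6], so an eigenvector is (-2, -1).
General solution: K_1e^(t)(3,2) + K_2e^(2t)(-2,-1).

x(t) = 3K_1e^(t) - 2K_2e^(2t), y(t) = 2K_1e^(t) - K_2e^(2t)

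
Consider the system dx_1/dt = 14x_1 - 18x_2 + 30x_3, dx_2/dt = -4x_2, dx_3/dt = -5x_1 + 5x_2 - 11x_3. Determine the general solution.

Coefficient matrix A = [[14, -18, 30], [0, -4, 0], [-5, 5, -11]].
det(A - λI) = 0 gives eigenvalues λ = -1, -4, 4.
For λ=-1: eigenvector (-2,0,1).
For λ=-4: eigenvector (1,1,0).
For λ=4: eigenvector (-3,0,1).
General solution: C_1e^(-t)(-2,0,1) + C_2e^(-4t)(1,1,0) + C_3e^(4t)(-3,0,1).

x_1(t) = -2C_1e^(-t) + C_2e^(-4t) - 3C_3e^(4t), x_2(t) = C_2e^(-4t), x_3(t) = C_1e^(-t) + C_3e^(4t)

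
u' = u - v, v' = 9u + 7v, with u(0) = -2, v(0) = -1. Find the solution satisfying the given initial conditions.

Coefficient matrix A = [[1, -1], [9, 7]].
Characteristic polynomial det(A - λI) = λ^2 - 8λ + 16 = 0.
Single eigenvalue λ = 4 with algebraic multiplicity 2.
Eigenvector v = (-1,3); generalized eigenvector w with (A-λI)w=v is (1,-2).
General solution: e^(4t)[C_1·v + C_2·(t·v + w)].
Applying u(0)=-2, v(0)=-1 gives C_1=-5, C_2=-7.

u(t) = 7te^(4t) - 2e^(4t), v(t) = -21te^(4t) - e^(4t)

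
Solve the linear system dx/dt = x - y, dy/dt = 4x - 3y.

Coefficient matrix A = [[1, -1], [4, -3]].
Characteristic polynomial det(A - λI) = λ^2 + 2λ + 1 = 0.
Single eigenvalue λ = -1 with algebraic multiplicity 2.
Eigenvector v = (-1,-2); generalized eigenvector w with (A-λI)w=v is (-2,-3).
General solution: e^(-t)[C_1·v + C_2·(t·v + w)].

x(t) = -C_1e^(-t) - C_2te^(-t) - 2C_2e^(-t), y(t) = -2C_1e^(-t) - 2C_2te^(-t) - 3C_2e^(-t)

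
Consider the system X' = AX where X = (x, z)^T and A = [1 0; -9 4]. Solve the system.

x(t) = K_2e^(t), z(t) = -K_1e^(4t) + 3K_2e^(t)

Coefficient matrix A = [[1, 0], [-9, 4]].
Characteristic polynomial det(A - λI) = λ^2 - 5λ + 4 = 0.
Eigenvalues λ = 4, 1.
For λ=4: (A-λI) row 1 is [-3, 0], so an eigenvector is (0, -1).
For λ=1: (A-λI) row 2 is [-9, 3], so an eigenvector is (1, 3).
General solution: K_1e^(4t)(0,-1) + K_2e^(t)(1,3).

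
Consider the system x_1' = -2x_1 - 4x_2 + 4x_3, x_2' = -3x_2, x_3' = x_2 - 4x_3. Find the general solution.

x_1(t) = K_1e^(-2t) - 2K_3e^(-4t), x_2(t) = K_2e^(-3t), x_3(t) = K_2e^(-3t) + K_3e^(-4t)

Coefficient matrix A = [[-2, -4, 4], [0, -3, 0], [0, 1, -4]].
det(A - λI) = 0 gives eigenvalues λ = -2, -3, -4.
For λ=-2: eigenvector (1,0,0).
For λ=-3: eigenvector (0,1,1).
For λ=-4: eigenvector (-2,0,1).
General solution: K_1e^(-2t)(1,0,0) + K_2e^(-3t)(0,1,1) + K_3e^(-4t)(-2,0,1).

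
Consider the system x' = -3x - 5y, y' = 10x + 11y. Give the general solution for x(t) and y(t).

Coefficient matrix A = [[-3, -5], [10, 11]].
Characteristic polynomial det(A - λI) = λ^2 - 8λ + 17 = 0.
Eigenvalues λ = 4 ± i (complex conjugate pair).
For λ=4+i: an eigenvector is (1,-1) - i(-2,3) = (1 + 2i, -1 - 3i).
A real fundamental pair from Re and Im of e^((4+i)t)v: X_1 = e^(4t)(cos(t)·(1,-1) + sin(t)·(-2,3)), X_2 = e^(4t)(sin(t)·(1,-1) - cos(t)·(-2,3)).
General solution: K_1X_1 + K_2X_2.

x(t) = -2K_1e^(4t)sin(t) + K_1e^(4t)cos(t) + K_2e^(4t)sin(t) + 2K_2e^(4t)cos(t), y(t) = 3K_1e^(4t)sin(t) - K_1e^(4t)cos(t) - K_2e^(4t)sin(t) - 3K_2e^(4t)cos(t)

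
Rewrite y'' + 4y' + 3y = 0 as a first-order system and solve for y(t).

y(t) = c_1e^(-t) + c_2e^(-3t)

Let x_1 = y, x_2 = y'. Then x_1' = x_2 and x_2' = -3x_1 - 4x_2.
A = [[0,1],[-3,-4]]; det(A-λI) = λ^2 + 4λ + 3.
Eigenvalues λ = -1, -3 with eigenvectors (1,-1), (1,-3).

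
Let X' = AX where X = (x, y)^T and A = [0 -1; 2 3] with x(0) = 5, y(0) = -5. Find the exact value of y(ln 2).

-10

A = [[0,-1],[2,3]]; eigenvalues λ = 2, 1.
Eigenvectors: (-1,2) for λ=2, (1,-1) for λ=1.
From the initial condition, c_1 = 0, c_2 = 5.
y(ln 2) = (0)(2^2)(2) + (5)(2^1)(-1) = -10.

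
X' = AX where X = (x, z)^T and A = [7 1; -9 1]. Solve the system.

Coefficient matrix A = [[7, 1], [-9, 1]].
Characteristic polynomial det(A - λI) = λ^2 - 8λ + 16 = 0.
Single eigenvalue λ = 4 with algebraic multiplicity 2.
Eigenvector v = (-1,3); generalized eigenvector w with (A-λI)w=v is (-1,2).
General solution: e^(4t)[K_1·v + K_2·(t·v + w)].

x(t) = -K_1e^(4t) - K_2te^(4t) - K_2e^(4t), z(t) = 3K_1e^(4t) + 3K_2te^(4t) + 2K_2e^(4t)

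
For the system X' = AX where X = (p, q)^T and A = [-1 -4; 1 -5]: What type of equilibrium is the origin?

stable improper node

A = [[-1,-4],[1,-5]]; det(A-λI) = λ^2 + 6λ + 9.
repeated λ = -3 with a single eigenvector.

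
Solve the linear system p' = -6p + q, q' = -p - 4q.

Coefficient matrix A = [[-6, 1], [-1, -4]].
Characteristic polynomial det(A - λI) = λ^2 + 10λ + 25 = 0.
Single eigenvalue λ = -5 with algebraic multiplicity 2.
Eigenvector v = (1,1); generalized eigenvector w with (A-λI)w=v is (2,3).
General solution: e^(-5t)[K_1·v + K_2·(t·v + w)].

p(t) = K_1e^(-5t) + K_2te^(-5t) + 2K_2e^(-5t), q(t) = K_1e^(-5t) + K_2te^(-5t) + 3K_2e^(-5t)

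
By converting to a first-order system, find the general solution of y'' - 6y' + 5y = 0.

Let x_1 = y, x_2 = y'. Then x_1' = x_2 and x_2' = -5x_1 + 6x_2.
A = [[0,1],[-5,6]]; det(A-λI) = λ^2 - 6λ + 5.
Eigenvalues λ = 5, 1 with eigenvectors (1,5), (1,1).

y(t) = K_1e^(5t) + K_2e^(t)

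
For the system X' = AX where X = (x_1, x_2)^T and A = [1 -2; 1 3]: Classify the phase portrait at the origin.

A = [[1,-2],[1,3]]; det(A-λI) = λ^2 - 4λ + 5.
λ = 2 ± i: positive real part.

unstable spiral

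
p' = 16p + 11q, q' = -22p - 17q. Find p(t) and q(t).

Coefficient matrix A = [[16, 11], [-22, -17]].
Characteristic polynomial det(A - λI) = λ^2 + λ - 30 = 0.
Eigenvalues λ = 5, -6.
For λ=5: (A-λI) row 1 is [11, 11], so an eigenvector is (1, -1).
For λ=-6: (A-λI) row 1 is [22, 11], so an eigenvector is (1, -2).
General solution: C_1e^(5t)(1,-1) + C_2e^(-6t)(1,-2).

p(t) = C_1e^(5t) + C_2e^(-6t), q(t) = -C_1e^(5t) - 2C_2e^(-6t)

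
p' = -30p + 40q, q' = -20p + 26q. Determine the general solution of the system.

Coefficient matrix A = [[-30, 40], [-20, 26]].
Characteristic polynomial det(A - λI) = λ^2 + 4λ + 20 = 0.
Eigenvalues λ = -2 ± 4i (complex conjugate pair).
For λ=-2+4i: an eigenvector is (-1,-1) - i(-3,-2) = (-1 + 3i, -1 + 2i).
A real fundamental pair from Re and Im of e^((-2+4i)t)v: X_1 = e^(-2t)(cos(4t)·(-1,-1) + sin(4t)·(-3,-2)), X_2 = e^(-2t)(sin(4t)·(-1,-1) - cos(4t)·(-3,-2)).
General solution: K_1X_1 + K_2X_2.

p(t) = -3K_1e^(-2t)sin(4t) - K_1e^(-2t)cos(4t) - K_2e^(-2t)sin(4t) + 3K_2e^(-2t)cos(4t), q(t) = -2K_1e^(-2t)sin(4t) - K_1e^(-2t)cos(4t) - K_2e^(-2t)sin(4t) + 2K_2e^(-2t)cos(4t)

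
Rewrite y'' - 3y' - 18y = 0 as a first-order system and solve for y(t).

Let x_1 = y, x_2 = y'. Then x_1' = x_2 and x_2' = 18x_1 + 3x_2.
A = [[0,1],[18,3]]; det(A-λI) = λ^2 - 3λ - 18.
Eigenvalues λ = 6, -3 with eigenvectors (1,6), (1,-3).

y(t) = c_1e^(6t) + c_2e^(-3t)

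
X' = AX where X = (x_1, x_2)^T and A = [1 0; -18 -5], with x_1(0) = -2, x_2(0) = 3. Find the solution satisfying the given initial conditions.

Coefficient matrix A = [[1, 0], [-18, -5]].
Characteristic polynomial det(A - λI) = λ^2 + 4λ - 5 = 0.
Eigenvalues λ = 1, -5.
For λ=1: (A-λI) row 2 is [-18, -6], so an eigenvector is (1, -3).
For λ=-5: (A-λI) row 1 is [6, 0], so an eigenvector is (0, 1).
General solution: c_1e^(t)(1,-3) + c_2e^(-5t)(0,1).
Applying x_1(0)=-2, x_2(0)=3 gives c_1=-2, c_2=-3.

x_1(t) = -2e^(t), x_2(t) = 6e^(t) - 3e^(-5t)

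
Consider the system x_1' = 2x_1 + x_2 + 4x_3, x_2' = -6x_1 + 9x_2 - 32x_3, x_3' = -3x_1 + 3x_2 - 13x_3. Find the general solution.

Coefficient matrix A = [[2, 1, 4], [-6, 9, -32], [-3, 3, -13]].
det(A - λI) = 0 gives eigenvalues λ = -1, 3, -4.
For λ=-1: eigenvector (-2,2,1).
For λ=3: eigenvector (1,1,0).
For λ=-4: eigenvector (-1,2,1).
General solution: c_1e^(-t)(-2,2,1) + c_2e^(3t)(1,1,0) + c_3e^(-4t)(-1,2,1).

x_1(t) = -2c_1e^(-t) + c_2e^(3t) - c_3e^(-4t), x_2(t) = 2c_1e^(-t) + c_2e^(3t) + 2c_3e^(-4t), x_3(t) = c_1e^(-t) + c_3e^(-4t)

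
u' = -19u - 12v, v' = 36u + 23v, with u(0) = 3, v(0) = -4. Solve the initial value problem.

u(t) = -e^(5t) + 4e^(-t), v(t) = 2e^(5t) - 6e^(-t)

Coefficient matrix A = [[-19, -12], [36, 23]].
Characteristic polynomial det(A - λI) = λ^2 - 4λ - 5 = 0.
Eigenvalues λ = -1, 5.
For λ=-1: (A-λI) row 1 is [-18, -12], so an eigenvector is (2, -3).
For λ=5: (A-λI) row 1 is [-24, -12], so an eigenvector is (1, -2).
General solution: K_1e^(-t)(2,-3) + K_2e^(5t)(1,-2).
Applying u(0)=3, v(0)=-4 gives K_1=2, K_2=-1.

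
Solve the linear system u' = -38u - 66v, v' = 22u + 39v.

u(t) = -3C_1e^(6t) - 2C_2e^(-5t), v(t) = 2C_1e^(6t) + C_2e^(-5t)

Coefficient matrix A = [[-38, -66], [22, 39]].
Characteristic polynomial det(A - λI) = λ^2 - λ - 30 = 0.
Eigenvalues λ = 6, -5.
For λ=6: (A-λI) row 1 is [-44, -66], so an eigenvector is (-3, 2).
For λ=-5: (A-λI) row 1 is [-33, -66], so an eigenvector is (-2, 1).
General solution: C_1e^(6t)(-3,2) + C_2e^(-5t)(-2,1).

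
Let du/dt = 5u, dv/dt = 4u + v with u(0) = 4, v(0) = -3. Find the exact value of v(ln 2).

114

A = [[5,0],[4,1]]; eigenvalues λ = 1, 5.
Eigenvectors: (0,1) for λ=1, (-1,-1) for λ=5.
From the initial condition, c_1 = -7, c_2 = -4.
v(ln 2) = (-7)(2^1)(1) + (-4)(2^5)(-1) = 114.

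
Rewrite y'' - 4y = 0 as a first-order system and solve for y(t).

y(t) = K_1e^(-2t) + K_2e^(2t)

Let x_1 = y, x_2 = y'. Then x_1' = x_2 and x_2' = 4x_1.
A = [[0,1],[4,0]]; det(A-λI) = λ^2 - 4.
Eigenvalues λ = -2, 2 with eigenvectors (1,-2), (1,2).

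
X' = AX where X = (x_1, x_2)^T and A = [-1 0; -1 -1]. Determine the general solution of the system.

x_1(t) = K_2e^(-t), x_2(t) = -K_1e^(-t) - K_2te^(-t)

Coefficient matrix A = [[-1, 0], [-1, -1]].
Characteristic polynomial det(A - λI) = λ^2 + 2λ + 1 = 0.
Single eigenvalue λ = -1 with algebraic multiplicity 2.
Eigenvector v = (0,-1); generalized eigenvector w with (A-λI)w=v is (1,0).
General solution: e^(-t)[K_1·v + K_2·(t·v + w)].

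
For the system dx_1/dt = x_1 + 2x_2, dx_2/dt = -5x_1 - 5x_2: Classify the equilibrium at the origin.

A = [[1,2],[-5,-5]]; det(A-λI) = λ^2 + 4λ + 5.
λ = -2 ± i: negative real part.

stable spiral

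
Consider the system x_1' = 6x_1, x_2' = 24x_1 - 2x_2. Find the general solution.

x_1(t) = c_1e^(6t), x_2(t) = 3c_1e^(6t) + c_2e^(-2t)

Coefficient matrix A = [[6, 0], [24, -2]].
Characteristic polynomial det(A - λI) = λ^2 - 4λ - 12 = 0.
Eigenvalues λ = 6, -2.
For λ=6: (A-λI) row 2 is [24, -8], so an eigenvector is (1, 3).
For λ=-2: (A-λI) row 1 is [8, 0], so an eigenvector is (0, 1).
General solution: c_1e^(6t)(1,3) + c_2e^(-2t)(0,1).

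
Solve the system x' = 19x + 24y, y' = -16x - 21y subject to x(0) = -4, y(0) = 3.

Coefficient matrix A = [[19, 24], [-16, -21]].
Characteristic polynomial det(A - λI) = λ^2 + 2λ - 15 = 0.
Eigenvalues λ = -5, 3.
For λ=-5: (A-λI) row 1 is [24, 24], so an eigenvector is (-1, 1).
For λ=3: (A-λI) row 1 is [16, 24], so an eigenvector is (-3, 2).
General solution: c_1e^(-5t)(-1,1) + c_2e^(3t)(-3,2).
Applying x(0)=-4, y(0)=3 gives c_1=1, c_2=1.

x(t) = -3e^(3t) - e^(-5t), y(t) = 2e^(3t) + e^(-5t)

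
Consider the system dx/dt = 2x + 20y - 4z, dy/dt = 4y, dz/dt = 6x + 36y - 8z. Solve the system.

x(t) = c_1e^(-2t) + 2c_2e^(4t) + 2c_3e^(-4t), y(t) = c_2e^(4t), z(t) = c_1e^(-2t) + 4c_2e^(4t) + 3c_3e^(-4t)

Coefficient matrix A = [[2, 20, -4], [0, 4, 0], [6, 36, -8]].
det(A - λI) = 0 gives eigenvalues λ = -2, 4, -4.
For λ=-2: eigenvector (1,0,1).
For λ=4: eigenvector (2,1,4).
For λ=-4: eigenvector (2,0,3).
General solution: c_1e^(-2t)(1,0,1) + c_2e^(4t)(2,1,4) + c_3e^(-4t)(2,0,3).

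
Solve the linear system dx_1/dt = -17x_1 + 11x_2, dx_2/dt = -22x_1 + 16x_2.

x_1(t) = -C_1e^(-6t) + C_2e^(5t), x_2(t) = -C_1e^(-6t) + 2C_2e^(5t)

Coefficient matrix A = [[-17, 11], [-22, 16]].
Characteristic polynomial det(A - λI) = λ^2 + λ - 30 = 0.
Eigenvalues λ = -6, 5.
For λ=-6: (A-λI) row 1 is [-11, 11], so an eigenvector is (-1, -1).
For λ=5: (A-λI) row 1 is [-22, 11], so an eigenvector is (1, 2).
General solution: C_1e^(-6t)(-1,-1) + C_2e^(5t)(1,2).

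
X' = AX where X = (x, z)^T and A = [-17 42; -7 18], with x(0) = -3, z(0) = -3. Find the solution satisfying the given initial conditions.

x(t) = -12e^(4t) + 9e^(-3t), z(t) = -6e^(4t) + 3e^(-3t)

Coefficient matrix A = [[-17, 42], [-7, 18]].
Characteristic polynomial det(A - λI) = λ^2 - λ - 12 = 0.
Eigenvalues λ = 4, -3.
For λ=4: (A-λI) row 1 is [-21, 42], so an eigenvector is (-2, -1).
For λ=-3: (A-λI) row 1 is [-14, 42], so an eigenvector is (-3, -1).
General solution: K_1e^(4t)(-2,-1) + K_2e^(-3t)(-3,-1).
Applying x(0)=-3, z(0)=-3 gives K_1=6, K_2=-3.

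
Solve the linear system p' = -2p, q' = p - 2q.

p(t) = -K_2e^(-2t), q(t) = -K_1e^(-2t) - K_2te^(-2t) + 2K_2e^(-2t)

Coefficient matrix A = [[-2, 0], [1, -2]].
Characteristic polynomial det(A - λI) = λ^2 + 4λ + 4 = 0.
Single eigenvalue λ = -2 with algebraic multiplicity 2.
Eigenvector v = (0,-1); generalized eigenvector w with (A-λI)w=v is (-1,2).
General solution: e^(-2t)[K_1·v + K_2·(t·v + w)].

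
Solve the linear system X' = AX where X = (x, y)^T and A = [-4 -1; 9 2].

Coefficient matrix A = [[-4, -1], [9, 2]].
Characteristic polynomial det(A - λI) = λ^2 + 2λ + 1 = 0.
Single eigenvalue λ = -1 with algebraic multiplicity 2.
Eigenvector v = (-1,3); generalized eigenvector w with (A-λI)w=v is (0,1).
General solution: e^(-t)[C_1·v + C_2·(t·v + w)].

x(t) = -C_1e^(-t) - C_2te^(-t), y(t) = 3C_1e^(-t) + 3C_2te^(-t) + C_2e^(-t)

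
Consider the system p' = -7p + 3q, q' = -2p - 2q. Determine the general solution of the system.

p(t) = 3c_1e^(-5t) - c_2e^(-4t), q(t) = 2c_1e^(-5t) - c_2e^(-4t)

Coefficient matrix A = [[-7, 3], [-2, -2]].
Characteristic polynomial det(A - λI) = λ^2 + 9λ + 20 = 0.
Eigenvalues λ = -5, -4.
For λ=-5: (A-λI) row 1 is [-2, 3], so an eigenvector is (3, 2).
For λ=-4: (A-λI) row 1 is [-3, 3], so an eigenvector is (-1, -1).
General solution: c_1e^(-5t)(3,2) + c_2e^(-4t)(-1,-1).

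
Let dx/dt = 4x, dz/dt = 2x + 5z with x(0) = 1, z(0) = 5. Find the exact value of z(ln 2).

192

A = [[4,0],[2,5]]; eigenvalues λ = 5, 4.
Eigenvectors: (0,1) for λ=5, (1,-2) for λ=4.
From the initial condition, c_1 = 7, c_2 = 1.
z(ln 2) = (7)(2^5)(1) + (1)(2^4)(-2) = 192.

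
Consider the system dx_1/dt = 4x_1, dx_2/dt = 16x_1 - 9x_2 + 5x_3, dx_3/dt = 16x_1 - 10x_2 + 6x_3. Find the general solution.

x_1(t) = C_1e^(4t), x_2(t) = 2C_1e^(4t) - C_2e^(t) + C_3e^(-4t), x_3(t) = 2C_1e^(4t) - 2C_2e^(t) + C_3e^(-4t)

Coefficient matrix A = [[4, 0, 0], [16, -9, 5], [16, -10, 6]].
det(A - λI) = 0 gives eigenvalues λ = 4, 1, -4.
For λ=4: eigenvector (1,2,2).
For λ=1: eigenvector (0,-1,-2).
For λ=-4: eigenvector (0,1,1).
General solution: C_1e^(4t)(1,2,2) + C_2e^(t)(0,-1,-2) + C_3e^(-4t)(0,1,1).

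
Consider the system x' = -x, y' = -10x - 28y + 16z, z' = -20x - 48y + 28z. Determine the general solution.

x(t) = K_1e^(-t), y(t) = 2K_1e^(-t) + K_2e^(4t) - 2K_3e^(-4t), z(t) = 4K_1e^(-t) + 2K_2e^(4t) - 3K_3e^(-4t)

Coefficient matrix A = [[-1, 0, 0], [-10, -28, 16], [-20, -48, 28]].
det(A - λI) = 0 gives eigenvalues λ = -1, 4, -4.
For λ=-1: eigenvector (1,2,4).
For λ=4: eigenvector (0,1,2).
For λ=-4: eigenvector (0,-2,-3).
General solution: K_1e^(-t)(1,2,4) + K_2e^(4t)(0,1,2) + K_3e^(-4t)(0,-2,-3).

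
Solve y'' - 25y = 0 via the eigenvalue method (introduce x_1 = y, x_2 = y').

Let x_1 = y, x_2 = y'. Then x_1' = x_2 and x_2' = 25x_1.
A = [[0,1],[25,0]]; det(A-λI) = λ^2 - 25.
Eigenvalues λ = 5, -5 with eigenvectors (1,5), (1,-5).

y(t) = C_1e^(5t) + C_2e^(-5t)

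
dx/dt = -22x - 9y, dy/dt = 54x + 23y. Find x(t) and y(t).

x(t) = K_1e^(-4t) + K_2e^(5t), y(t) = -2K_1e^(-4t) - 3K_2e^(5t)

Coefficient matrix A = [[-22, -9], [54, 23]].
Characteristic polynomial det(A - λI) = λ^2 - λ - 20 = 0.
Eigenvalues λ = -4, 5.
For λ=-4: (A-λI) row 1 is [-18, -9], so an eigenvector is (1, -2).
For λ=5: (A-λI) row 1 is [-27, -9], so an eigenvector is (1, -3).
General solution: K_1e^(-4t)(1,-2) + K_2e^(5t)(1,-3).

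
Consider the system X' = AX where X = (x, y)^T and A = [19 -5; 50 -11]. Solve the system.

Coefficient matrix A = [[19, -5], [50, -11]].
Characteristic polynomial det(A - λI) = λ^2 - 8λ + 41 = 0.
Eigenvalues λ = 4 ± 5i (complex conjugate pair).
For λ=4+5i: an eigenvector is (1,3) - i(0,1) = (1, 3 - i).
A real fundamental pair from Re and Im of e^((4+5i)t)v: X_1 = e^(4t)(cos(5t)·(1,3) + sin(5t)·(0,1)), X_2 = e^(4t)(sin(5t)·(1,3) - cos(5t)·(0,1)).
General solution: K_1X_1 + K_2X_2.

x(t) = K_1e^(4t)cos(5t) + K_2e^(4t)sin(5t), y(t) = K_1e^(4t)sin(5t) + 3K_1e^(4t)cos(5t) + 3K_2e^(4t)sin(5t) - K_2e^(4t)cos(5t)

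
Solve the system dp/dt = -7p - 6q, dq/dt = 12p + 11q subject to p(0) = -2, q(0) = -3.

Coefficient matrix A = [[-7, -6], [12, 11]].
Characteristic polynomial det(A - λI) = λ^2 - 4λ - 5 = 0.
Eigenvalues λ = 5, -1.
For λ=5: (A-λI) row 1 is [-12, -6], so an eigenvector is (1, -2).
For λ=-1: (A-λI) row 1 is [-6, -6], so an eigenvector is (1, -1).
General solution: c_1e^(5t)(1,-2) + c_2e^(-t)(1,-1).
Applying p(0)=-2, q(0)=-3 gives c_1=5, c_2=-7.

p(t) = 5e^(5t) - 7e^(-t), q(t) = -10e^(5t) + 7e^(-t)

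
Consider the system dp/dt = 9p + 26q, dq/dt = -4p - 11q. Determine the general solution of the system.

Coefficient matrix A = [[9, 26], [-4, -11]].
Characteristic polynomial det(A - λI) = λ^2 + 2λ + 5 = 0.
Eigenvalues λ = -1 ± 2i (complex conjugate pair).
For λ=-1+2i: an eigenvector is (3,-1) - i(2,-1) = (3 - 2i, -1 + i).
A real fundamental pair from Re and Im of e^((-1+2i)t)v: X_1 = e^(-t)(cos(2t)·(3,-1) + sin(2t)·(2,-1)), X_2 = e^(-t)(sin(2t)·(3,-1) - cos(2t)·(2,-1)).
General solution: c_1X_1 + c_2X_2.

p(t) = 2c_1e^(-t)sin(2t) + 3c_1e^(-t)cos(2t) + 3c_2e^(-t)sin(2t) - 2c_2e^(-t)cos(2t), q(t) = -c_1e^(-t)sin(2t) - c_1e^(-t)cos(2t) - c_2e^(-t)sin(2t) + c_2e^(-t)cos(2t)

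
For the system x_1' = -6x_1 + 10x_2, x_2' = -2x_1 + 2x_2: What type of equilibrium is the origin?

stable spiral

A = [[-6,10],[-2,2]]; det(A-λI) = λ^2 + 4λ + 8.
λ = -2 ± 2i: negative real part.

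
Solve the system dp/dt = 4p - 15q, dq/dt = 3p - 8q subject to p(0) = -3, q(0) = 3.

p(t) = -21e^(-2t)sin(3t) - 3e^(-2t)cos(3t), q(t) = -9e^(-2t)sin(3t) + 3e^(-2t)cos(3t)

Coefficient matrix A = [[4, -15], [3, -8]].
Characteristic polynomial det(A - λI) = λ^2 + 4λ + 13 = 0.
Eigenvalues λ = -2 ± 3i (complex conjugate pair).
For λ=-2+3i: an eigenvector is (-2,-1) - i(1,0) = (-2 - i, -1).
A real fundamental pair from Re and Im of e^((-2+3i)t)v: X_1 = e^(-2t)(cos(3t)·(-2,-1) + sin(3t)·(1,0)), X_2 = e^(-2t)(sin(3t)·(-2,-1) - cos(3t)·(1,0)).
General solution: c_1X_1 + c_2X_2.
Applying p(0)=-3, q(0)=3 gives c_1=-3, c_2=9.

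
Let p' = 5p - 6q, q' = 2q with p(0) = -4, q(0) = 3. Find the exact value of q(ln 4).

48

A = [[5,-6],[0,2]]; eigenvalues λ = 5, 2.
Eigenvectors: (-1,0) for λ=5, (-2,-1) for λ=2.
From the initial condition, c_1 = 10, c_2 = -3.
q(ln 4) = (10)(4^5)(0) + (-3)(4^2)(-1) = 48.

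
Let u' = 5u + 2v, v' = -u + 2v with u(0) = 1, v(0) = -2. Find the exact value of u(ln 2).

A = [[5,2],[-1,2]]; eigenvalues λ = 4, 3.
Eigenvectors: (2,-1) for λ=4, (-1,1) for λ=3.
From the initial condition, c_1 = -1, c_2 = -3.
u(ln 2) = (-1)(2^4)(2) + (-3)(2^3)(-1) = -8.

-8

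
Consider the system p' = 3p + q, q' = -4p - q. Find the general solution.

Coefficient matrix A = [[3, 1], [-4, -1]].
Characteristic polynomial det(A - λI) = λ^2 - 2λ + 1 = 0.
Single eigenvalue λ = 1 with algebraic multiplicity 2.
Eigenvector v = (-1,2); generalized eigenvector w with (A-λI)w=v is (-2,3).
General solution: e^(t)[c_1·v + c_2·(t·v + w)].

p(t) = -c_1e^(t) - c_2te^(t) - 2c_2e^(t), q(t) = 2c_1e^(t) + 2c_2te^(t) + 3c_2e^(t)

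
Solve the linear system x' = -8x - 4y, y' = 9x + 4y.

Coefficient matrix A = [[-8, -4], [9, 4]].
Characteristic polynomial det(A - λI) = λ^2 + 4λ + 4 = 0.
Single eigenvalue λ = -2 with algebraic multiplicity 2.
Eigenvector v = (2,-3); generalized eigenvector w with (A-λI)w=v is (1,-2).
General solution: e^(-2t)[K_1·v + K_2·(t·v + w)].

x(t) = 2K_1e^(-2t) + 2K_2te^(-2t) + K_2e^(-2t), y(t) = -3K_1e^(-2t) - 3K_2te^(-2t) - 2K_2e^(-2t)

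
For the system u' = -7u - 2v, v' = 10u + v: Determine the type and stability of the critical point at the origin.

stable spiral

A = [[-7,-2],[10,1]]; det(A-λI) = λ^2 + 6λ + 13.
λ = -3 ± 2i: negative real part.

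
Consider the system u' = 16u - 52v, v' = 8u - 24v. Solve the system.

Coefficient matrix A = [[16, -52], [8, -24]].
Characteristic polynomial det(A - λI) = λ^2 + 8λ + 32 = 0.
Eigenvalues λ = -4 ± 4i (complex conjugate pair).
For λ=-4+4i: an eigenvector is (2,1) - i(-3,-1) = (2 + 3i, 1 + i).
A real fundamental pair from Re and Im of e^((-4+4i)t)v: X_1 = e^(-4t)(cos(4t)·(2,1) + sin(4t)·(-3,-1)), X_2 = e^(-4t)(sin(4t)·(2,1) - cos(4t)·(-3,-1)).
General solution: c_1X_1 + c_2X_2.

u(t) = -3c_1e^(-4t)sin(4t) + 2c_1e^(-4t)cos(4t) + 2c_2e^(-4t)sin(4t) + 3c_2e^(-4t)cos(4t), v(t) = -c_1e^(-4t)sin(4t) + c_1e^(-4t)cos(4t) + c_2e^(-4t)sin(4t) + c_2e^(-4t)cos(4t)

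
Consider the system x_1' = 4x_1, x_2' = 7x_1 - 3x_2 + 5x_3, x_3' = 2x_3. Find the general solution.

x_1(t) = C_1e^(4t), x_2(t) = C_1e^(4t) + C_2e^(-3t) + C_3e^(2t), x_3(t) = C_3e^(2t)

Coefficient matrix A = [[4, 0, 0], [7, -3, 5], [0, 0, 2]].
det(A - λI) = 0 gives eigenvalues λ = 4, -3, 2.
For λ=4: eigenvector (1,1,0).
For λ=-3: eigenvector (0,1,0).
For λ=2: eigenvector (0,1,1).
General solution: C_1e^(4t)(1,1,0) + C_2e^(-3t)(0,1,0) + C_3e^(2t)(0,1,1).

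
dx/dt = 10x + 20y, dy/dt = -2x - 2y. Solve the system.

Coefficient matrix A = [[10, 20], [-2, -2]].
Characteristic polynomial det(A - λI) = λ^2 - 8λ + 20 = 0.
Eigenvalues λ = 4 ± 2i (complex conjugate pair).
For λ=4+2i: an eigenvector is (1,0) - i(3,-1) = (1 - 3i, 0 + i).
A real fundamental pair from Re and Im of e^((4+2i)t)v: X_1 = e^(4t)(cos(2t)·(1,0) + sin(2t)·(3,-1)), X_2 = e^(4t)(sin(2t)·(1,0) - cos(2t)·(3,-1)).
General solution: c_1X_1 + c_2X_2.

x(t) = 3c_1e^(4t)sin(2t) + c_1e^(4t)cos(2t) + c_2e^(4t)sin(2t) - 3c_2e^(4t)cos(2t), y(t) = -c_1e^(4t)sin(2t) + c_2e^(4t)cos(2t)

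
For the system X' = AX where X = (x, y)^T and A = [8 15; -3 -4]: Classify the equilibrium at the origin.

unstable spiral

A = [[8,15],[-3,-4]]; det(A-λI) = λ^2 - 4λ + 13.
λ = 2 ± 3i: positive real part.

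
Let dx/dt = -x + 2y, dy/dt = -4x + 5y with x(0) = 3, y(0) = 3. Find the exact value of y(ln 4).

12

A = [[-1,2],[-4,5]]; eigenvalues λ = 3, 1.
Eigenvectors: (1,2) for λ=3, (-1,-1) for λ=1.
From the initial condition, c_1 = 0, c_2 = -3.
y(ln 4) = (0)(4^3)(2) + (-3)(4^1)(-1) = 12.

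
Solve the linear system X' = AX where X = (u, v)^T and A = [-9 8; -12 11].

Coefficient matrix A = [[-9, 8], [-12, 11]].
Characteristic polynomial det(A - λI) = λ^2 - 2λ - 3 = 0.
Eigenvalues λ = -1, 3.
For λ=-1: (A-λI) row 1 is [-8, 8], so an eigenvector is (1, 1).
For λ=3: (A-λI) row 1 is [-12, 8], so an eigenvector is (2, 3).
General solution: K_1e^(-t)(1,1) + K_2e^(3t)(2,3).

u(t) = K_1e^(-t) + 2K_2e^(3t), v(t) = K_1e^(-t) + 3K_2e^(3t)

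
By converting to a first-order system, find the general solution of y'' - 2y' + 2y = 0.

y(t) = K_1e^(t)cos(t) + K_2e^(t)sin(t)

Let x_1 = y, x_2 = y'. Then x_1' = x_2 and x_2' = -2x_1 + 2x_2.
A = [[0,1],[-2,2]]; det(A-λI) = λ^2 - 2λ + 2.
Eigenvalues λ = 1 ± i.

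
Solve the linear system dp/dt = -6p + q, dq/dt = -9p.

Coefficient matrix A = [[-6, 1], [-9, 0]].
Characteristic polynomial det(A - λI) = λ^2 + 6λ + 9 = 0.
Single eigenvalue λ = -3 with algebraic multiplicity 2.
Eigenvector v = (1,3); generalized eigenvector w with (A-λI)w=v is (-1,-2).
General solution: e^(-3t)[c_1·v + c_2·(t·v + w)].

p(t) = c_1e^(-3t) + c_2te^(-3t) - c_2e^(-3t), q(t) = 3c_1e^(-3t) + 3c_2te^(-3t) - 2c_2e^(-3t)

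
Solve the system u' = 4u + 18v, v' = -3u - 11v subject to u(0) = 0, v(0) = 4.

Coefficient matrix A = [[4, 18], [-3, -11]].
Characteristic polynomial det(A - λI) = λ^2 + 7λ + 10 = 0.
Eigenvalues λ = -2, -5.
For λ=-2: (A-λI) row 1 is [6, 18], so an eigenvector is (3, -1).
For λ=-5: (A-λI) row 1 is [9, 18], so an eigenvector is (-2, 1).
General solution: c_1e^(-2t)(3,-1) + c_2e^(-5t)(-2,1).
Applying u(0)=0, v(0)=4 gives c_1=8, c_2=12.

u(t) = 24e^(-2t) - 24e^(-5t), v(t) = -8e^(-2t) + 12e^(-5t)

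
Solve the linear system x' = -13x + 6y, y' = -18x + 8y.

Coefficient matrix A = [[-13, 6], [-18, 8]].
Characteristic polynomial det(A - λI) = λ^2 + 5λ + 4 = 0.
Eigenvalues λ = -1, -4.
For λ=-1: (A-λI) row 1 is [-12, 6], so an eigenvector is (-1, -2).
For λ=-4: (A-λI) row 1 is [-9, 6], so an eigenvector is (-2, -3).
General solution: C_1e^(-t)(-1,-2) + C_2e^(-4t)(-2,-3).

x(t) = -C_1e^(-t) - 2C_2e^(-4t), y(t) = -2C_1e^(-t) - 3C_2e^(-4t)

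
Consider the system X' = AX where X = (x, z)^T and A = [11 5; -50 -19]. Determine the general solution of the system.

Coefficient matrix A = [[11, 5], [-50, -19]].
Characteristic polynomial det(A - λI) = λ^2 + 8λ + 41 = 0.
Eigenvalues λ = -4 ± 5i (complex conjugate pair).
For λ=-4+5i: an eigenvector is (0,-1) - i(-1,3) = (0 + i, -1 - 3i).
A real fundamental pair from Re and Im of e^((-4+5i)t)v: X_1 = e^(-4t)(cos(5t)·(0,-1) + sin(5t)·(-1,3)), X_2 = e^(-4t)(sin(5t)·(0,-1) - cos(5t)·(-1,3)).
General solution: K_1X_1 + K_2X_2.

x(t) = -K_1e^(-4t)sin(5t) + K_2e^(-4t)cos(5t), z(t) = 3K_1e^(-4t)sin(5t) - K_1e^(-4t)cos(5t) - K_2e^(-4t)sin(5t) - 3K_2e^(-4t)cos(5t)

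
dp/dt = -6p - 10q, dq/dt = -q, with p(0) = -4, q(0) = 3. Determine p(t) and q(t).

Coefficient matrix A = [[-6, -10], [0, -1]].
Characteristic polynomial det(A - λI) = λ^2 + 7λ + 6 = 0.
Eigenvalues λ = -1, -6.
For λ=-1: (A-λI) row 1 is [-5, -10], so an eigenvector is (-2, 1).
For λ=-6: (A-λI) row 1 is [0, -10], so an eigenvector is (1, 0).
General solution: C_1e^(-t)(-2,1) + C_2e^(-6t)(1,0).
Applying p(0)=-4, q(0)=3 gives C_1=3, C_2=2.

p(t) = -6e^(-t) + 2e^(-6t), q(t) = 3e^(-t)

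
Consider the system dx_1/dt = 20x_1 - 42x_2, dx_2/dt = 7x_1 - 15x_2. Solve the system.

x_1(t) = -3K_1e^(6t) - 2K_2e^(-t), x_2(t) = -K_1e^(6t) - K_2e^(-t)

Coefficient matrix A = [[20, -42], [7, -15]].
Characteristic polynomial det(A - λI) = λ^2 - 5λ - 6 = 0.
Eigenvalues λ = 6, -1.
For λ=6: (A-λI) row 1 is [14, -42], so an eigenvector is (-3, -1).
For λ=-1: (A-λI) row 1 is [21, -42], so an eigenvector is (-2, -1).
General solution: K_1e^(6t)(-3,-1) + K_2e^(-t)(-2,-1).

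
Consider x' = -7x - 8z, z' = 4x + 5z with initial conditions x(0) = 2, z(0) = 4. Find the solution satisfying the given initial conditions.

x(t) = -10e^(t) + 12e^(-3t), z(t) = 10e^(t) - 6e^(-3t)

Coefficient matrix A = [[-7, -8], [4, 5]].
Characteristic polynomial det(A - λI) = λ^2 + 2λ - 3 = 0.
Eigenvalues λ = -3, 1.
For λ=-3: (A-λI) row 1 is [-4, -8], so an eigenvector is (-2, 1).
For λ=1: (A-λI) row 1 is [-8, -8], so an eigenvector is (1, -1).
General solution: c_1e^(-3t)(-2,1) + c_2e^(t)(1,-1).
Applying x(0)=2, z(0)=4 gives c_1=-6, c_2=-10.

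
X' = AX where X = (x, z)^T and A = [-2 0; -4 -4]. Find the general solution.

Coefficient matrix A = [[-2, 0], [-4, -4]].
Characteristic polynomial det(A - λI) = λ^2 + 6λ + 8 = 0.
Eigenvalues λ = -4, -2.
For λ=-4: (A-λI) row 1 is [2, 0], so an eigenvector is (0, -1).
For λ=-2: (A-λI) row 2 is [-4, -2], so an eigenvector is (-1, 2).
General solution: c_1e^(-4t)(0,-1) + c_2e^(-2t)(-1,2).

x(t) = -c_2e^(-2t), z(t) = -c_1e^(-4t) + 2c_2e^(-2t)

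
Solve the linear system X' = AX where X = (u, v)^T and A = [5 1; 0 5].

Coefficient matrix A = [[5, 1], [0, 5]].
Characteristic polynomial det(A - λI) = λ^2 - 10λ + 25 = 0.
Single eigenvalue λ = 5 with algebraic multiplicity 2.
Eigenvector v = (-1,0); generalized eigenvector w with (A-λI)w=v is (2,-1).
General solution: e^(5t)[K_1·v + K_2·(t·v + w)].

u(t) = -K_1e^(5t) - K_2te^(5t) + 2K_2e^(5t), v(t) = -K_2e^(5t)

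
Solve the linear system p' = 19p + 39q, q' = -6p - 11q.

Coefficient matrix A = [[19, 39], [-6, -11]].
Characteristic polynomial det(A - λI) = λ^2 - 8λ + 25 = 0.
Eigenvalues λ = 4 ± 3i (complex conjugate pair).
For λ=4+3i: an eigenvector is (3,-1) - i(2,-1) = (3 - 2i, -1 + i).
A real fundamental pair from Re and Im of e^((4+3i)t)v: X_1 = e^(4t)(cos(3t)·(3,-1) + sin(3t)·(2,-1)), X_2 = e^(4t)(sin(3t)·(3,-1) - cos(3t)·(2,-1)).
General solution: K_1X_1 + K_2X_2.

p(t) = 2K_1e^(4t)sin(3t) + 3K_1e^(4t)cos(3t) + 3K_2e^(4t)sin(3t) - 2K_2e^(4t)cos(3t), q(t) = -K_1e^(4t)sin(3t) - K_1e^(4t)cos(3t) - K_2e^(4t)sin(3t) + K_2e^(4t)cos(3t)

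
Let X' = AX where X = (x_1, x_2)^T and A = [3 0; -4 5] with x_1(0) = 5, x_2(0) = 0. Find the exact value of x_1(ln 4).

A = [[3,0],[-4,5]]; eigenvalues λ = 5, 3.
Eigenvectors: (0,-1) for λ=5, (1,2) for λ=3.
From the initial condition, c_1 = 10, c_2 = 5.
x_1(ln 4) = (10)(4^5)(0) + (5)(4^3)(1) = 320.

320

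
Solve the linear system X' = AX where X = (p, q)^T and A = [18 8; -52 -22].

Coefficient matrix A = [[18, 8], [-52, -22]].
Characteristic polynomial det(A - λI) = λ^2 + 4λ + 20 = 0.
Eigenvalues λ = -2 ± 4i (complex conjugate pair).
For λ=-2+4i: an eigenvector is (-1,3) - i(1,-2) = (-1 - i, 3 + 2i).
A real fundamental pair from Re and Im of e^((-2+4i)t)v: X_1 = e^(-2t)(cos(4t)·(-1,3) + sin(4t)·(1,-2)), X_2 = e^(-2t)(sin(4t)·(-1,3) - cos(4t)·(1,-2)).
General solution: c_1X_1 + c_2X_2.

p(t) = c_1e^(-2t)sin(4t) - c_1e^(-2t)cos(4t) - c_2e^(-2t)sin(4t) - c_2e^(-2t)cos(4t), q(t) = -2c_1e^(-2t)sin(4t) + 3c_1e^(-2t)cos(4t) + 3c_2e^(-2t)sin(4t) + 2c_2e^(-2t)cos(4t)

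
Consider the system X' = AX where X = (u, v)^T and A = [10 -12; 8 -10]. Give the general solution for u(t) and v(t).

u(t) = -3c_1e^(2t) + c_2e^(-2t), v(t) = -2c_1e^(2t) + c_2e^(-2t)

Coefficient matrix A = [[10, -12], [8, -10]].
Characteristic polynomial det(A - λI) = λ^2 - 4 = 0.
Eigenvalues λ = 2, -2.
For λ=2: (A-λI) row 1 is [8, -12], so an eigenvector is (-3, -2).
For λ=-2: (A-λI) row 1 is [12, -12], so an eigenvector is (1, 1).
General solution: c_1e^(2t)(-3,-2) + c_2e^(-2t)(1,1).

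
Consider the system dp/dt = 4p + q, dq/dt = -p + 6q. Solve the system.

Coefficient matrix A = [[4, 1], [-1, 6]].
Characteristic polynomial det(A - λI) = λ^2 - 10λ + 25 = 0.
Single eigenvalue λ = 5 with algebraic multiplicity 2.
Eigenvector v = (1,1); generalized eigenvector w with (A-λI)w=v is (-2,-1).
General solution: e^(5t)[K_1·v + K_2·(t·v + w)].

p(t) = K_1e^(5t) + K_2te^(5t) - 2K_2e^(5t), q(t) = K_1e^(5t) + K_2te^(5t) - K_2e^(5t)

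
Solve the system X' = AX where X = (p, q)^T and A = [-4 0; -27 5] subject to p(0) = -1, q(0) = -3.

Coefficient matrix A = [[-4, 0], [-27, 5]].
Characteristic polynomial det(A - λI) = λ^2 - λ - 20 = 0.
Eigenvalues λ = -4, 5.
For λ=-4: (A-λI) row 2 is [-27, 9], so an eigenvector is (-1, -3).
For λ=5: (A-λI) row 1 is [-9, 0], so an eigenvector is (0, 1).
General solution: C_1e^(-4t)(-1,-3) + C_2e^(5t)(0,1).
Applying p(0)=-1, q(0)=-3 gives C_1=1, C_2=0.

p(t) = -e^(-4t), q(t) = -3e^(-4t)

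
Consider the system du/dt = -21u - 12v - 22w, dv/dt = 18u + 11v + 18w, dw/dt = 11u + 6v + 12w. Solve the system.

u(t) = 2C_1e^(2t) + 4C_2e^(-t) - C_3e^(t), v(t) = -2C_1e^(2t) - 3C_2e^(-t), w(t) = -C_1e^(2t) - 2C_2e^(-t) + C_3e^(t)

Coefficient matrix A = [[-21, -12, -22], [18, 11, 18], [11, 6, 12]].
det(A - λI) = 0 gives eigenvalues λ = 2, -1, 1.
For λ=2: eigenvector (2,-2,-1).
For λ=-1: eigenvector (4,-3,-2).
For λ=1: eigenvector (-1,0,1).
General solution: C_1e^(2t)(2,-2,-1) + C_2e^(-t)(4,-3,-2) + C_3e^(t)(-1,0,1).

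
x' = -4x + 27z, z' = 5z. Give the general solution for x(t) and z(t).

Coefficient matrix A = [[-4, 27], [0, 5]].
Characteristic polynomial det(A - λI) = λ^2 - λ - 20 = 0.
Eigenvalues λ = -4, 5.
For λ=-4: (A-λI) row 1 is [0, 27], so an eigenvector is (-1, 0).
For λ=5: (A-λI) row 1 is [-9, 27], so an eigenvector is (3, 1).
General solution: C_1e^(-4t)(-1,0) + C_2e^(5t)(3,1).

x(t) = -C_1e^(-4t) + 3C_2e^(5t), z(t) = C_2e^(5t)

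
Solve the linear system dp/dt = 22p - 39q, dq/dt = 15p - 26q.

Coefficient matrix A = [[22, -39], [15, -26]].
Characteristic polynomial det(A - λI) = λ^2 + 4λ + 13 = 0.
Eigenvalues λ = -2 ± 3i (complex conjugate pair).
For λ=-2+3i: an eigenvector is (3,2) - i(-2,-1) = (3 + 2i, 2 + i).
A real fundamental pair from Re and Im of e^((-2+3i)t)v: X_1 = e^(-2t)(cos(3t)·(3,2) + sin(3t)·(-2,-1)), X_2 = e^(-2t)(sin(3t)·(3,2) - cos(3t)·(-2,-1)).
General solution: c_1X_1 + c_2X_2.

p(t) = -2c_1e^(-2t)sin(3t) + 3c_1e^(-2t)cos(3t) + 3c_2e^(-2t)sin(3t) + 2c_2e^(-2t)cos(3t), q(t) = -c_1e^(-2t)sin(3t) + 2c_1e^(-2t)cos(3t) + 2c_2e^(-2t)sin(3t) + c_2e^(-2t)cos(3t)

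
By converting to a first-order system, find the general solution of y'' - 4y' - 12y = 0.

Let x_1 = y, x_2 = y'. Then x_1' = x_2 and x_2' = 12x_1 + 4x_2.
A = [[0,1],[12,4]]; det(A-λI) = λ^2 - 4λ - 12.
Eigenvalues λ = -2, 6 with eigenvectors (1,-2), (1,6).

y(t) = K_1e^(-2t) + K_2e^(6t)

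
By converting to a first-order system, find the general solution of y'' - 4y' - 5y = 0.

y(t) = C_1e^(5t) + C_2e^(-t)

Let x_1 = y, x_2 = y'. Then x_1' = x_2 and x_2' = 5x_1 + 4x_2.
A = [[0,1],[5,4]]; det(A-λI) = λ^2 - 4λ - 5.
Eigenvalues λ = 5, -1 with eigenvectors (1,5), (1,-1).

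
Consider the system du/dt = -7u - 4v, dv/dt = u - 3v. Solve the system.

Coefficient matrix A = [[-7, -4], [1, -3]].
Characteristic polynomial det(A - λI) = λ^2 + 10λ + 25 = 0.
Single eigenvalue λ = -5 with algebraic multiplicity 2.
Eigenvector v = (-2,1); generalized eigenvector w with (A-λI)w=v is (-3,2).
General solution: e^(-5t)[c_1·v + c_2·(t·v + w)].

u(t) = -2c_1e^(-5t) - 2c_2te^(-5t) - 3c_2e^(-5t), v(t) = c_1e^(-5t) + c_2te^(-5t) + 2c_2e^(-5t)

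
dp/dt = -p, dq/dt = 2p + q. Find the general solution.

p(t) = -K_2e^(-t), q(t) = -K_1e^(t) + K_2e^(-t)

Coefficient matrix A = [[-1, 0], [2, 1]].
Characteristic polynomial det(A - λI) = λ^2 - 1 = 0.
Eigenvalues λ = 1, -1.
For λ=1: (A-λI) row 1 is [-2, 0], so an eigenvector is (0, -1).
For λ=-1: (A-λI) row 2 is [2, 2], so an eigenvector is (-1, 1).
General solution: K_1e^(t)(0,-1) + K_2e^(-t)(-1,1).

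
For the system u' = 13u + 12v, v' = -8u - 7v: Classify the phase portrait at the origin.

A = [[13,12],[-8,-7]]; det(A-λI) = λ^2 - 6λ + 5.
λ = 1, 5: both positive.

unstable node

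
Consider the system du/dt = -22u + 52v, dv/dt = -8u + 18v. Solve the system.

Coefficient matrix A = [[-22, 52], [-8, 18]].
Characteristic polynomial det(A - λI) = λ^2 + 4λ + 20 = 0.
Eigenvalues λ = -2 ± 4i (complex conjugate pair).
For λ=-2+4i: an eigenvector is (2,1) - i(3,1) = (2 - 3i, 1 - i).
A real fundamental pair from Re and Im of e^((-2+4i)t)v: X_1 = e^(-2t)(cos(4t)·(2,1) + sin(4t)·(3,1)), X_2 = e^(-2t)(sin(4t)·(2,1) - cos(4t)·(3,1)).
General solution: C_1X_1 + C_2X_2.

u(t) = 3C_1e^(-2t)sin(4t) + 2C_1e^(-2t)cos(4t) + 2C_2e^(-2t)sin(4t) - 3C_2e^(-2t)cos(4t), v(t) = C_1e^(-2t)sin(4t) + C_1e^(-2t)cos(4t) + C_2e^(-2t)sin(4t) - C_2e^(-2t)cos(4t)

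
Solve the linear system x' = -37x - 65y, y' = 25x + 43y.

x(t) = -2C_1e^(3t)sin(5t) - 3C_1e^(3t)cos(5t) - 3C_2e^(3t)sin(5t) + 2C_2e^(3t)cos(5t), y(t) = C_1e^(3t)sin(5t) + 2C_1e^(3t)cos(5t) + 2C_2e^(3t)sin(5t) - C_2e^(3t)cos(5t)

Coefficient matrix A = [[-37, -65], [25, 43]].
Characteristic polynomial det(A - λI) = λ^2 - 6λ + 34 = 0.
Eigenvalues λ = 3 ± 5i (complex conjugate pair).
For λ=3+5i: an eigenvector is (-3,2) - i(-2,1) = (-3 + 2i, 2 - i).
A real fundamental pair from Re and Im of e^((3+5i)t)v: X_1 = e^(3t)(cos(5t)·(-3,2) + sin(5t)·(-2,1)), X_2 = e^(3t)(sin(5t)·(-3,2) - cos(5t)·(-2,1)).
General solution: C_1X_1 + C_2X_2.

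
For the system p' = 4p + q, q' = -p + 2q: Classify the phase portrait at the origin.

A = [[4,1],[-1,2]]; det(A-λI) = λ^2 - 6λ + 9.
repeated λ = 3 with a single eigenvector.

unstable improper node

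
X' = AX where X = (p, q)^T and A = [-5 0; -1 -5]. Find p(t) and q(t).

Coefficient matrix A = [[-5, 0], [-1, -5]].
Characteristic polynomial det(A - λI) = λ^2 + 10λ + 25 = 0.
Single eigenvalue λ = -5 with algebraic multiplicity 2.
Eigenvector v = (0,1); generalized eigenvector w with (A-λI)w=v is (-1,-3).
General solution: e^(-5t)[c_1·v + c_2·(t·v + w)].

p(t) = -c_2e^(-5t), q(t) = c_1e^(-5t) + c_2te^(-5t) - 3c_2e^(-5t)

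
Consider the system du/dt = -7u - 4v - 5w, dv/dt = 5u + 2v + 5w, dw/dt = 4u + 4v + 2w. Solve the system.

Coefficient matrix A = [[-7, -4, -5], [5, 2, 5], [4, 4, 2]].
det(A - λI) = 0 gives eigenvalues λ = -3, 2, -2.
For λ=-3: eigenvector (1,-1,0).
For λ=2: eigenvector (-1,1,1).
For λ=-2: eigenvector (1,0,-1).
General solution: K_1e^(-3t)(1,-1,0) + K_2e^(2t)(-1,1,1) + K_3e^(-2t)(1,0,-1).

u(t) = K_1e^(-3t) - K_2e^(2t) + K_3e^(-2t), v(t) = -K_1e^(-3t) + K_2e^(2t), w(t) = K_2e^(2t) - K_3e^(-2t)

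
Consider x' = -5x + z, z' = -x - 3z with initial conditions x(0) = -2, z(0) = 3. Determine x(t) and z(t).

Coefficient matrix A = [[-5, 1], [-1, -3]].
Characteristic polynomial det(A - λI) = λ^2 + 8λ + 16 = 0.
Single eigenvalue λ = -4 with algebraic multiplicity 2.
Eigenvector v = (-1,-1); generalized eigenvector w with (A-λI)w=v is (-2,-3).
General solution: e^(-4t)[K_1·v + K_2·(t·v + w)].
Applying x(0)=-2, z(0)=3 gives K_1=12, K_2=-5.

x(t) = 5te^(-4t) - 2e^(-4t), z(t) = 5te^(-4t) + 3e^(-4t)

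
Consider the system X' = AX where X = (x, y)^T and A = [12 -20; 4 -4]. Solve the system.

Coefficient matrix A = [[12, -20], [4, -4]].
Characteristic polynomial det(A - λI) = λ^2 - 8λ + 32 = 0.
Eigenvalues λ = 4 ± 4i (complex conjugate pair).
For λ=4+4i: an eigenvector is (2,1) - i(-1,0) = (2 + i, 1).
A real fundamental pair from Re and Im of e^((4+4i)t)v: X_1 = e^(4t)(cos(4t)·(2,1) + sin(4t)·(-1,0)), X_2 = e^(4t)(sin(4t)·(2,1) - cos(4t)·(-1,0)).
General solution: K_1X_1 + K_2X_2.

x(t) = -K_1e^(4t)sin(4t) + 2K_1e^(4t)cos(4t) + 2K_2e^(4t)sin(4t) + K_2e^(4t)cos(4t), y(t) = K_1e^(4t)cos(4t) + K_2e^(4t)sin(4t)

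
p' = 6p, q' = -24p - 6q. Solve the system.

Coefficient matrix A = [[6, 0], [-24, -6]].
Characteristic polynomial det(A - λI) = λ^2 - 36 = 0.
Eigenvalues λ = 6, -6.
For λ=6: (A-λI) row 2 is [-24, -12], so an eigenvector is (1, -2).
For λ=-6: (A-λI) row 1 is [12, 0], so an eigenvector is (0, -1).
General solution: C_1e^(6t)(1,-2) + C_2e^(-6t)(0,-1).

p(t) = C_1e^(6t), q(t) = -2C_1e^(6t) - C_2e^(-6t)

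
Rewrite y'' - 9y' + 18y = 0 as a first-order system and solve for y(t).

y(t) = C_1e^(6t) + C_2e^(3t)

Let x_1 = y, x_2 = y'. Then x_1' = x_2 and x_2' = -18x_1 + 9x_2.
A = [[0,1],[-18,9]]; det(A-λI) = λ^2 - 9λ + 18.
Eigenvalues λ = 6, 3 with eigenvectors (1,6), (1,3).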